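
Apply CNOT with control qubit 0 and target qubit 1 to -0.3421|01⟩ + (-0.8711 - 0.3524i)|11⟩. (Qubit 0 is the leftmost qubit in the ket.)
-0.3421|01⟩ + (-0.8711 - 0.3524i)|10⟩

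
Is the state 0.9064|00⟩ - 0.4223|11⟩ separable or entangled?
Entangled

Writing the state as a|00⟩ + b|01⟩ + c|10⟩ + d|11⟩, it is a product state iff ad − bc = 0.
Here (a, b, c, d) = (0.9064, 0, 0, -0.4223): ad − bc = (0.9064)(-0.4223) − (0)(0) = -0.3828 ≠ 0, so the state is entangled.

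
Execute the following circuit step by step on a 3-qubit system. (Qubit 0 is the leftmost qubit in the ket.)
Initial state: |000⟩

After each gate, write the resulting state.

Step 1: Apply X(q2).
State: |001⟩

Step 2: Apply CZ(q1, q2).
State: |001⟩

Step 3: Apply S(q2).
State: i|001⟩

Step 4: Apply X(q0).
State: i|101⟩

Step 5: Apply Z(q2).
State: -i|101⟩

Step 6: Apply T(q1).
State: -i|101⟩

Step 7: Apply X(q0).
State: -i|001⟩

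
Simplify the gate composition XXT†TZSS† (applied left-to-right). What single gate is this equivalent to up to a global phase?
Z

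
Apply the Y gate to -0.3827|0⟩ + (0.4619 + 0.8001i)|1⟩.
(0.8001 - 0.4619i)|0⟩ - 0.3827i|1⟩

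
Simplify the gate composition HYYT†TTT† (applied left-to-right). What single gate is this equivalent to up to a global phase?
H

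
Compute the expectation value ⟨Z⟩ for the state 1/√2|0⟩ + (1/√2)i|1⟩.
0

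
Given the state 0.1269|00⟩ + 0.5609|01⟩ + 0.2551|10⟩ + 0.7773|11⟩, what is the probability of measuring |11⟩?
0.6042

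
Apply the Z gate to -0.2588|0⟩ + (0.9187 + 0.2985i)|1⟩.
-0.2588|0⟩ + (-0.9187 - 0.2985i)|1⟩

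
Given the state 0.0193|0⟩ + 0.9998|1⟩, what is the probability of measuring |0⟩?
0.0003725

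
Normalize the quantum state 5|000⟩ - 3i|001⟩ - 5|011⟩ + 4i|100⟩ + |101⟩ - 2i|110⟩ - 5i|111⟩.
0.488|000⟩ - 0.2928i|001⟩ - 0.488|011⟩ + 0.3904i|100⟩ + 0.09759|101⟩ - 0.1952i|110⟩ - 0.488i|111⟩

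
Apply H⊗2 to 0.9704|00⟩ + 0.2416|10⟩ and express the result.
0.606|00⟩ + 0.606|01⟩ + 0.3644|10⟩ + 0.3644|11⟩

H⊗2 gives amp(|y⟩) = (1/2) Σ_x (−1)^(x·y) amp(|x⟩), where x·y is the number of positions in which both x and y have a 1.
|00⟩: (0.9704 + 0.2416)/2 = 0.606
|01⟩: (0.9704 + 0.2416)/2 = 0.606
|10⟩: (0.9704 - 0.2416)/2 = 0.3644
|11⟩: (0.9704 - 0.2416)/2 = 0.3644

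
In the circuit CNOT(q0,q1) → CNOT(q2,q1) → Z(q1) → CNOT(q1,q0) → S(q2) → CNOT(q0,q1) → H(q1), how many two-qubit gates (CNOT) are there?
4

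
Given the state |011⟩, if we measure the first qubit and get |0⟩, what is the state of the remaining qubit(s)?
|11⟩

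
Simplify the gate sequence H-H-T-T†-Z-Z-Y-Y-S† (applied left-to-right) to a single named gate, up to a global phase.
S†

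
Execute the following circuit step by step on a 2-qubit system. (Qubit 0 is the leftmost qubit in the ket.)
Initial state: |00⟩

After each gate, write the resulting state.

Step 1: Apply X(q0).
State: |10⟩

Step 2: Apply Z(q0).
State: -|10⟩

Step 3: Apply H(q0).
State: -1/√2|00⟩ + 1/√2|10⟩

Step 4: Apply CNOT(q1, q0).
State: -1/√2|00⟩ + 1/√2|10⟩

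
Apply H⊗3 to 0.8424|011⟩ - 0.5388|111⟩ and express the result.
0.1073|000⟩ - 0.1073|001⟩ - 0.1073|010⟩ + 0.1073|011⟩ + 0.4883|100⟩ - 0.4883|101⟩ - 0.4883|110⟩ + 0.4883|111⟩

H⊗3 gives amp(|y⟩) = (1/2√2) Σ_x (−1)^(x·y) amp(|x⟩), where x·y is the number of positions in which both x and y have a 1.
|000⟩: (0.8424 - 0.5388)/(2√2) = 0.1073
|001⟩: (-0.8424 + 0.5388)/(2√2) = -0.1073
|010⟩: (-0.8424 + 0.5388)/(2√2) = -0.1073
|011⟩: (0.8424 - 0.5388)/(2√2) = 0.1073
|100⟩: (0.8424 + 0.5388)/(2√2) = 0.4883
|101⟩: (-0.8424 - 0.5388)/(2√2) = -0.4883
|110⟩: (-0.8424 - 0.5388)/(2√2) = -0.4883
|111⟩: (0.8424 + 0.5388)/(2√2) = 0.4883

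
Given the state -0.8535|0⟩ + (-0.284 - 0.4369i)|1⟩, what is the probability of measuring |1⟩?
0.2715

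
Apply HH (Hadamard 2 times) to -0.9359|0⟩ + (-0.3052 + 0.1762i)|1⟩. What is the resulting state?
-0.9359|0⟩ + (-0.3052 + 0.1762i)|1⟩

H² = I, so an even number of Hadamards cancels: H^2 = I and the state is unchanged.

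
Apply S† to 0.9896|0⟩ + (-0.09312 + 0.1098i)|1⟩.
0.9896|0⟩ + (0.1098 + 0.09312i)|1⟩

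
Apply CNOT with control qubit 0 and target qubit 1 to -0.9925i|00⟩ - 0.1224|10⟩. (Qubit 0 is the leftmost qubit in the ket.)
-0.9925i|00⟩ - 0.1224|11⟩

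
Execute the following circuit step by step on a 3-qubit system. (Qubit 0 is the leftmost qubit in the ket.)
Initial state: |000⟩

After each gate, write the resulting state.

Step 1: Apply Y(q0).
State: i|100⟩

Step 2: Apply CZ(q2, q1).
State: i|100⟩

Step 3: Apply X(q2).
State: i|101⟩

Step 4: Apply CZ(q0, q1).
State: i|101⟩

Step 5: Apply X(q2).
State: i|100⟩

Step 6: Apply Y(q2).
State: -|101⟩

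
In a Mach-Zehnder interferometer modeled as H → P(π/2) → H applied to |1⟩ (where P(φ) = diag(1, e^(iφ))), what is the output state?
(1/2 - (1/2)i)|0⟩ + (1/2 + (1/2)i)|1⟩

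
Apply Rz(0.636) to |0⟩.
(0.9499 - 0.3127i)|0⟩

Rz(0.636) = [[e^(−iθ/2), 0], [0, e^(iθ/2)]] with e^(±iθ/2) = cos(θ/2) ± i·sin(θ/2); θ = 0.636, cos(θ/2) ≈ 0.949863, sin(θ/2) ≈ 0.312667.
With a = amp(|0⟩) = 1 and b = amp(|1⟩) = 0:
new amp(|0⟩) = (0.949863 - 0.312667i)·a = (0.9499 - 0.3127i)
new amp(|1⟩) = (0.949863 + 0.312667i)·b = 0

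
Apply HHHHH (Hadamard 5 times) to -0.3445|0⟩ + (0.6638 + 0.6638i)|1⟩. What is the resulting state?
(0.2258 + 0.4694i)|0⟩ + (-0.713 - 0.4694i)|1⟩

H² = I, so H^5 = H: a single Hadamard. With (a, b) = (-0.3445, (0.6638 + 0.6638i)), H gives ((a + b)/√2, (a − b)/√2) = ((0.2258 + 0.4694i), (-0.713 - 0.4694i)).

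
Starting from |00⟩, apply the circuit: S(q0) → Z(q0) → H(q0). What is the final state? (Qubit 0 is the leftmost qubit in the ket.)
1/√2|00⟩ + 1/√2|10⟩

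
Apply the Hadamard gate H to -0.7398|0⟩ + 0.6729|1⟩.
-0.04731|0⟩ - 0.9989|1⟩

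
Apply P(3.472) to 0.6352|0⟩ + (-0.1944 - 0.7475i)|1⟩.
0.6352|0⟩ + (-0.05863 + 0.7701i)|1⟩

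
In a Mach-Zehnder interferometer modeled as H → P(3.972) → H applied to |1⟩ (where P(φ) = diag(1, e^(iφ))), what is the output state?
(0.8373 + 0.3691i)|0⟩ + (0.1627 - 0.3691i)|1⟩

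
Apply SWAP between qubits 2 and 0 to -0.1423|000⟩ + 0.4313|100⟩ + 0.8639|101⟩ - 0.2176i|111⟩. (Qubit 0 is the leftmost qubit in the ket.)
-0.1423|000⟩ + 0.4313|001⟩ + 0.8639|101⟩ - 0.2176i|111⟩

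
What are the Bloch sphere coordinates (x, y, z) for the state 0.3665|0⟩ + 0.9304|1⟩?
(0.682, 0, -0.7313)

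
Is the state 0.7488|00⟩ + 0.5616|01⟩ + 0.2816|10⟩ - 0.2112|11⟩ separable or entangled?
Entangled

Writing the state as a|00⟩ + b|01⟩ + c|10⟩ + d|11⟩, it is a product state iff ad − bc = 0.
Here (a, b, c, d) = (0.7488, 0.5616, 0.2816, -0.2112): ad − bc = (0.7488)(-0.2112) − (0.5616)(0.2816) = -0.3163 ≠ 0, so the state is entangled.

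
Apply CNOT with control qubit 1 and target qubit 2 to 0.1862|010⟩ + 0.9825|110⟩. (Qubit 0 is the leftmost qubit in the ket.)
0.1862|011⟩ + 0.9825|111⟩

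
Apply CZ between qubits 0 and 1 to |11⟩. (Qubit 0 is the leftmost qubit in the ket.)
-|11⟩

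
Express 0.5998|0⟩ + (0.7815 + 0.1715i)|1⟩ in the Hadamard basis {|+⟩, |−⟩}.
(0.9767 + 0.1213i)|+⟩ + (-0.1285 - 0.1213i)|−⟩

With |ψ⟩ = α|0⟩ + β|1⟩, the Hadamard-basis coefficients are ⟨+|ψ⟩ = (α + β)/√2 and ⟨−|ψ⟩ = (α − β)/√2.
Here α = 0.5998, β = (0.7815 + 0.1715i): (α + β)/√2 = (0.9767 + 0.1213i), (α − β)/√2 = (-0.1285 - 0.1213i).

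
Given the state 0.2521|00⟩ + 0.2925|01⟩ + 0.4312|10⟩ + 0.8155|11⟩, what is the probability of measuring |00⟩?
0.06355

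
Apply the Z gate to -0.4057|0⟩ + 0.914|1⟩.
-0.4057|0⟩ - 0.914|1⟩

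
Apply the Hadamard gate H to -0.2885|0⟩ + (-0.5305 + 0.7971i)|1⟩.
(-0.5791 + 0.5636i)|0⟩ + (0.1711 - 0.5636i)|1⟩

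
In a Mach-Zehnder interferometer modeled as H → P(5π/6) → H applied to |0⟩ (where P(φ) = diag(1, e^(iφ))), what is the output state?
(0.06699 + 0.25i)|0⟩ + (0.933 - 0.25i)|1⟩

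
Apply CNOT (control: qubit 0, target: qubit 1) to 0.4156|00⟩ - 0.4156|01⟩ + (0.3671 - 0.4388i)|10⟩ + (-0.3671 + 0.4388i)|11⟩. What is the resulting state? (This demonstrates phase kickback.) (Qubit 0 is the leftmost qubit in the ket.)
0.4156|00⟩ - 0.4156|01⟩ + (-0.3671 + 0.4388i)|10⟩ + (0.3671 - 0.4388i)|11⟩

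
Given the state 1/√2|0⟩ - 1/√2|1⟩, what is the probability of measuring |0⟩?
1/2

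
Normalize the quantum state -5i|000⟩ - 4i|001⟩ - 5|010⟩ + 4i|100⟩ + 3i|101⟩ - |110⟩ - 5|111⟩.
-0.4623i|000⟩ - 0.3698i|001⟩ - 0.4623|010⟩ + 0.3698i|100⟩ + 0.2774i|101⟩ - 0.09245|110⟩ - 0.4623|111⟩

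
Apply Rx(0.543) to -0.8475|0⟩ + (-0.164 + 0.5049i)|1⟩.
(-0.6811 + 0.04398i)|0⟩ + (-0.158 + 0.7137i)|1⟩

Rx(0.543) = [[cos(θ/2), −i·sin(θ/2)], [−i·sin(θ/2), cos(θ/2)]]; θ = 0.543, cos(θ/2) ≈ 0.96337, sin(θ/2) ≈ 0.268177.
With a = amp(|0⟩) = -0.8475 and b = amp(|1⟩) = (-0.164 + 0.5049i):
new amp(|0⟩) = (0.96337)·a + (-0.268177i)·b = (-0.6811 + 0.04398i)
new amp(|1⟩) = (-0.268177i)·a + (0.96337)·b = (-0.158 + 0.7137i)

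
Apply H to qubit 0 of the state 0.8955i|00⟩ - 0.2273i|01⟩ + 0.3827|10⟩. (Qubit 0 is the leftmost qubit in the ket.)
(0.2706 + 0.6332i)|00⟩ - 0.1607i|01⟩ + (-0.2706 + 0.6332i)|10⟩ - 0.1607i|11⟩

H on qubit 0 mixes each pair of kets that differ only in qubit 0: amplitudes (a, b) of (|…0…⟩, |…1…⟩) become ((a + b)/√2, (a − b)/√2). Kets absent from the input have amplitude 0.
(|00⟩, |10⟩): (a, b) = (0.8955i, 0.3827) → ((0.2706 + 0.6332i), (-0.2706 + 0.6332i))
(|01⟩, |11⟩): (a, b) = (-0.2273i, 0) → (-0.1607i, -0.1607i)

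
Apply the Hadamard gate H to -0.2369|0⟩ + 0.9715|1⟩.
0.5194|0⟩ - 0.8545|1⟩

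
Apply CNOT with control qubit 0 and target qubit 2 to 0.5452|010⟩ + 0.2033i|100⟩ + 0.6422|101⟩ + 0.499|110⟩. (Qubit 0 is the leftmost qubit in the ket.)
0.5452|010⟩ + 0.6422|100⟩ + 0.2033i|101⟩ + 0.499|111⟩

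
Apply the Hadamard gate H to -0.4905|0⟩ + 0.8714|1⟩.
0.2693|0⟩ - 0.963|1⟩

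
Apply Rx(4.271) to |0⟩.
-0.5352|0⟩ - 0.8447i|1⟩

Rx(4.271) = [[cos(θ/2), −i·sin(θ/2)], [−i·sin(θ/2), cos(θ/2)]]; θ = 4.271, cos(θ/2) ≈ -0.535166, sin(θ/2) ≈ 0.844747.
With a = amp(|0⟩) = 1 and b = amp(|1⟩) = 0:
new amp(|0⟩) = (-0.535166)·a + (-0.844747i)·b = -0.5352
new amp(|1⟩) = (-0.844747i)·a + (-0.535166)·b = -0.8447i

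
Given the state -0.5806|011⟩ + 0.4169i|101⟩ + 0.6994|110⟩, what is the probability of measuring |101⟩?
0.1738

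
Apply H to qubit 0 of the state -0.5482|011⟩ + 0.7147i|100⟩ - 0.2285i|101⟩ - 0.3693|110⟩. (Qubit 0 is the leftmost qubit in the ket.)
0.5054i|000⟩ - 0.1616i|001⟩ - 0.2611|010⟩ - 0.3876|011⟩ - 0.5054i|100⟩ + 0.1616i|101⟩ + 0.2611|110⟩ - 0.3876|111⟩

H on qubit 0 mixes each pair of kets that differ only in qubit 0: amplitudes (a, b) of (|…0…⟩, |…1…⟩) become ((a + b)/√2, (a − b)/√2). Kets absent from the input have amplitude 0.
(|000⟩, |100⟩): (a, b) = (0, 0.7147i) → (0.5054i, -0.5054i)
(|001⟩, |101⟩): (a, b) = (0, -0.2285i) → (-0.1616i, 0.1616i)
(|010⟩, |110⟩): (a, b) = (0, -0.3693) → (-0.2611, 0.2611)
(|011⟩, |111⟩): (a, b) = (-0.5482, 0) → (-0.3876, -0.3876)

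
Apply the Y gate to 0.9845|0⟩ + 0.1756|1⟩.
-0.1756i|0⟩ + 0.9845i|1⟩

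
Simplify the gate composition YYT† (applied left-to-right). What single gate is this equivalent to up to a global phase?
T†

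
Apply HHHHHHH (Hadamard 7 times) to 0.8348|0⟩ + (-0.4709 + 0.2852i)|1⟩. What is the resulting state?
(0.2573 + 0.2017i)|0⟩ + (0.9233 - 0.2017i)|1⟩

H² = I, so H^7 = H: a single Hadamard. With (a, b) = (0.8348, (-0.4709 + 0.2852i)), H gives ((a + b)/√2, (a − b)/√2) = ((0.2573 + 0.2017i), (0.9233 - 0.2017i)).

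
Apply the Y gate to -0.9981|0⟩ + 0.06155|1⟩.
-0.06155i|0⟩ - 0.9981i|1⟩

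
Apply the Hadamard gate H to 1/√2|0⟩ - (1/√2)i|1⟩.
(1/2 - (1/2)i)|0⟩ + (1/2 + (1/2)i)|1⟩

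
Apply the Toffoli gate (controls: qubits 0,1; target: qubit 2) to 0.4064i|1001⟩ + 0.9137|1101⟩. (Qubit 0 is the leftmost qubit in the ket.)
0.4064i|1001⟩ + 0.9137|1111⟩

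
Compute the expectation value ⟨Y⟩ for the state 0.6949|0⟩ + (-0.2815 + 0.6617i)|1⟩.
0.9196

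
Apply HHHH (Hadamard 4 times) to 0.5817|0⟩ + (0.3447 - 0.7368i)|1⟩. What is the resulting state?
0.5817|0⟩ + (0.3447 - 0.7368i)|1⟩

H² = I, so an even number of Hadamards cancels: H^4 = I and the state is unchanged.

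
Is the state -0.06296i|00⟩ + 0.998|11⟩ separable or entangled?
Entangled

Writing the state as a|00⟩ + b|01⟩ + c|10⟩ + d|11⟩, it is a product state iff ad − bc = 0.
Here (a, b, c, d) = (-0.06296i, 0, 0, 0.998): ad − bc = (-0.06296i)(0.998) − (0)(0) = -0.06283i ≠ 0, so the state is entangled.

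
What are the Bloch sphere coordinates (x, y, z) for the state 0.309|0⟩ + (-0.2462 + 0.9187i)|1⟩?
(-0.1522, 0.5678, -0.8091)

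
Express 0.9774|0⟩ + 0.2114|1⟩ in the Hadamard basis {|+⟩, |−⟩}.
0.8406|+⟩ + 0.5416|−⟩

With |ψ⟩ = α|0⟩ + β|1⟩, the Hadamard-basis coefficients are ⟨+|ψ⟩ = (α + β)/√2 and ⟨−|ψ⟩ = (α − β)/√2.
Here α = 0.9774, β = 0.2114: (α + β)/√2 = 0.8406, (α − β)/√2 = 0.5416.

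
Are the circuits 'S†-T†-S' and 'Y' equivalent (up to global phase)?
No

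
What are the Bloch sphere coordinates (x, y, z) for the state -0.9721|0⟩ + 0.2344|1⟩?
(-0.4557, 0, 0.89)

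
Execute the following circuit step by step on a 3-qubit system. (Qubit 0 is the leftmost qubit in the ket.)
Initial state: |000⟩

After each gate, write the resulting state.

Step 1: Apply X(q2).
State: |001⟩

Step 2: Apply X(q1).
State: |011⟩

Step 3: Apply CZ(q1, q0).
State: |011⟩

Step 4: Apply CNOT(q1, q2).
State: |010⟩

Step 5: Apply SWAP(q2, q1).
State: |001⟩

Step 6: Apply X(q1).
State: |011⟩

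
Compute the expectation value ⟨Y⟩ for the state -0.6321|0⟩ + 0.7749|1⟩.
0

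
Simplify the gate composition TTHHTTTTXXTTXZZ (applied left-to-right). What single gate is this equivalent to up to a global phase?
X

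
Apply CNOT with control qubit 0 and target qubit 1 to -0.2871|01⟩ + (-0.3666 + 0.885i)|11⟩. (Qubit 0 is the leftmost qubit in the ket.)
-0.2871|01⟩ + (-0.3666 + 0.885i)|10⟩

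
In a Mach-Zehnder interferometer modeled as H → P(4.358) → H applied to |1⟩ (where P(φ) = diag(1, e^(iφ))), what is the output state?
(0.6735 + 0.4689i)|0⟩ + (0.3265 - 0.4689i)|1⟩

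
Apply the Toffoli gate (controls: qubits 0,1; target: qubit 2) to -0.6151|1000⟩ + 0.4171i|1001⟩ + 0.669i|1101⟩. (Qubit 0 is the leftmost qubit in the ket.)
-0.6151|1000⟩ + 0.4171i|1001⟩ + 0.669i|1111⟩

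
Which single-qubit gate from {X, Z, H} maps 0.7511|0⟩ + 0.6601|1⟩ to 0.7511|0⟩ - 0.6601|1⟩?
Z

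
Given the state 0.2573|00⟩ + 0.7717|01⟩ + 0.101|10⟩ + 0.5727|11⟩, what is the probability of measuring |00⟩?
0.0662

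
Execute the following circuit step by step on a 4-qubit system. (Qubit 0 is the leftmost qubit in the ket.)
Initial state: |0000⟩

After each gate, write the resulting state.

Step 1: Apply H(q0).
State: 1/√2|0000⟩ + 1/√2|1000⟩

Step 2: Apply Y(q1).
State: (1/√2)i|0100⟩ + (1/√2)i|1100⟩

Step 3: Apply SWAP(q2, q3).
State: (1/√2)i|0100⟩ + (1/√2)i|1100⟩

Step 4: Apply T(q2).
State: (1/√2)i|0100⟩ + (1/√2)i|1100⟩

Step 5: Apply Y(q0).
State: 1/√2|0100⟩ - 1/√2|1100⟩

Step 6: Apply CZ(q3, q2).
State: 1/√2|0100⟩ - 1/√2|1100⟩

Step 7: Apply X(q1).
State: 1/√2|0000⟩ - 1/√2|1000⟩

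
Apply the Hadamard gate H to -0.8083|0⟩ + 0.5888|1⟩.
-0.1552|0⟩ - 0.9879|1⟩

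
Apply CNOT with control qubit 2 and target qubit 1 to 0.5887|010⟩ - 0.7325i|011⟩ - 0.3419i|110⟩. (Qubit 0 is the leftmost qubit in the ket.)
-0.7325i|001⟩ + 0.5887|010⟩ - 0.3419i|110⟩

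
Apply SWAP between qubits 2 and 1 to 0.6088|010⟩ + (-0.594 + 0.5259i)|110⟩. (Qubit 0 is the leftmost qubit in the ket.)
0.6088|001⟩ + (-0.594 + 0.5259i)|101⟩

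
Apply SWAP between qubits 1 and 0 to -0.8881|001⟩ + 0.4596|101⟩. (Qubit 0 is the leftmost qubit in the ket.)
-0.8881|001⟩ + 0.4596|011⟩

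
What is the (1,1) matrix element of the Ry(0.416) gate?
0.9784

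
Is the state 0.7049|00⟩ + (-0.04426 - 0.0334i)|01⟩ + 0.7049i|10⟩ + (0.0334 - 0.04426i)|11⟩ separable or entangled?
Separable

Writing the state as a|00⟩ + b|01⟩ + c|10⟩ + d|11⟩, it is a product state iff ad − bc = 0.
Here (a, b, c, d) = (0.7049, (-0.04426 - 0.0334i), 0.7049i, (0.0334 - 0.04426i)): ad − bc = (0.7049)(0.0334 - 0.04426i) − (-0.04426 - 0.0334i)(0.7049i) = 0, so the state is separable.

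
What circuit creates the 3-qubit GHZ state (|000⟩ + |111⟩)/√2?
H(q0) → CNOT(q0,q1) → CNOT(q0,q2)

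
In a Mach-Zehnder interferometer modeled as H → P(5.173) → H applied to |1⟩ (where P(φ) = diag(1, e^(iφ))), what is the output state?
(0.2778 + 0.4479i)|0⟩ + (0.7222 - 0.4479i)|1⟩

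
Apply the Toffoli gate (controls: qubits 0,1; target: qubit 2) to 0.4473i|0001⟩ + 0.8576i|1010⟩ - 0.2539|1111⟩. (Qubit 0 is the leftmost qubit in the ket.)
0.4473i|0001⟩ + 0.8576i|1010⟩ - 0.2539|1101⟩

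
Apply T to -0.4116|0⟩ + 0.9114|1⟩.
-0.4116|0⟩ + (0.6445 + 0.6445i)|1⟩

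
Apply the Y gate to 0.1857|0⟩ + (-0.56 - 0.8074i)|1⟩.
(-0.8074 + 0.56i)|0⟩ + 0.1857i|1⟩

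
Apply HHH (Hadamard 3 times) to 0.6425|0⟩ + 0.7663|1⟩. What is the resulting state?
0.9962|0⟩ - 0.08754|1⟩

H² = I, so H^3 = H: a single Hadamard. With (a, b) = (0.6425, 0.7663), H gives ((a + b)/√2, (a − b)/√2) = (0.9962, -0.08754).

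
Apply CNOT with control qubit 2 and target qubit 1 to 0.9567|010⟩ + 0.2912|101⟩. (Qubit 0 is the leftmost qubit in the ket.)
0.9567|010⟩ + 0.2912|111⟩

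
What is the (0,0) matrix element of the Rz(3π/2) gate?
(-1/√2 - (1/√2)i)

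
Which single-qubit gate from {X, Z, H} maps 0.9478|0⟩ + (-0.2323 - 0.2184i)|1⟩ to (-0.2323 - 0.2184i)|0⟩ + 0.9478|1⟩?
X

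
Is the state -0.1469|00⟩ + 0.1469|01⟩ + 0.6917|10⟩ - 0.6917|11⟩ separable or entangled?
Separable

Writing the state as a|00⟩ + b|01⟩ + c|10⟩ + d|11⟩, it is a product state iff ad − bc = 0.
Here (a, b, c, d) = (-0.1469, 0.1469, 0.6917, -0.6917): ad − bc = (-0.1469)(-0.6917) − (0.1469)(0.6917) = 0, so the state is separable.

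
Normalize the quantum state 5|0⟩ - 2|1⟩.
0.9285|0⟩ - 0.3714|1⟩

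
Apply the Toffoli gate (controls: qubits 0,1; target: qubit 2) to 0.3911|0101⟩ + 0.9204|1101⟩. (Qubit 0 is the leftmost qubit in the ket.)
0.3911|0101⟩ + 0.9204|1111⟩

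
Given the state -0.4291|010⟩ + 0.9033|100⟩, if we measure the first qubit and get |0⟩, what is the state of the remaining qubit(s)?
-|10⟩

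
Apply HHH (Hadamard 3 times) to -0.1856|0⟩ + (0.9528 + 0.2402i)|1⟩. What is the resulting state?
(0.5425 + 0.1698i)|0⟩ + (-0.805 - 0.1698i)|1⟩

H² = I, so H^3 = H: a single Hadamard. With (a, b) = (-0.1856, (0.9528 + 0.2402i)), H gives ((a + b)/√2, (a − b)/√2) = ((0.5425 + 0.1698i), (-0.805 - 0.1698i)).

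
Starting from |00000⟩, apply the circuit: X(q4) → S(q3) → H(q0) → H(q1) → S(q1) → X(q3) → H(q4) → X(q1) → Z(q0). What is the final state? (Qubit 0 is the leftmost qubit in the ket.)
(1/√8)i|00010⟩ - (1/√8)i|00011⟩ + 1/√8|01010⟩ - 1/√8|01011⟩ - (1/√8)i|10010⟩ + (1/√8)i|10011⟩ - 1/√8|11010⟩ + 1/√8|11011⟩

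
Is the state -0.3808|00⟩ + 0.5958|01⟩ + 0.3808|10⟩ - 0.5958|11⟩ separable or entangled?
Separable

Writing the state as a|00⟩ + b|01⟩ + c|10⟩ + d|11⟩, it is a product state iff ad − bc = 0.
Here (a, b, c, d) = (-0.3808, 0.5958, 0.3808, -0.5958): ad − bc = (-0.3808)(-0.5958) − (0.5958)(0.3808) = 0, so the state is separable.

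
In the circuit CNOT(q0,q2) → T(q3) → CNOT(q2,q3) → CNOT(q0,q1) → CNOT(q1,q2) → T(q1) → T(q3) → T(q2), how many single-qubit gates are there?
4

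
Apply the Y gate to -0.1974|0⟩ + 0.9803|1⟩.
-0.9803i|0⟩ - 0.1974i|1⟩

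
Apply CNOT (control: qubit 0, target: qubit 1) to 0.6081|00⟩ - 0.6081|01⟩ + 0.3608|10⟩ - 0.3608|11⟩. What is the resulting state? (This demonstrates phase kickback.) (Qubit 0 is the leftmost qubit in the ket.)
0.6081|00⟩ - 0.6081|01⟩ - 0.3608|10⟩ + 0.3608|11⟩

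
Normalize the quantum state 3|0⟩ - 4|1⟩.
0.6|0⟩ - 0.8|1⟩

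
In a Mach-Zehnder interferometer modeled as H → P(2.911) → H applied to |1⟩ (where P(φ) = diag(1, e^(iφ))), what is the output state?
(0.9868 - 0.1143i)|0⟩ + (0.01323 + 0.1143i)|1⟩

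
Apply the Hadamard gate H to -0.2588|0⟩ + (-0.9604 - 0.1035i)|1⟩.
(-0.8621 - 0.07319i)|0⟩ + (0.4961 + 0.07319i)|1⟩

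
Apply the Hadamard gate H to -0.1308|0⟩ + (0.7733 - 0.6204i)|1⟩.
(0.4543 - 0.4387i)|0⟩ + (-0.6393 + 0.4387i)|1⟩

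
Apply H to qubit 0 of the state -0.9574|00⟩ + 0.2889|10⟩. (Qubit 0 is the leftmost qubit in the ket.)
-0.4727|00⟩ - 0.8813|10⟩

H on qubit 0 mixes each pair of kets that differ only in qubit 0: amplitudes (a, b) of (|…0…⟩, |…1…⟩) become ((a + b)/√2, (a − b)/√2). Kets absent from the input have amplitude 0.
(|00⟩, |10⟩): (a, b) = (-0.9574, 0.2889) → (-0.4727, -0.8813)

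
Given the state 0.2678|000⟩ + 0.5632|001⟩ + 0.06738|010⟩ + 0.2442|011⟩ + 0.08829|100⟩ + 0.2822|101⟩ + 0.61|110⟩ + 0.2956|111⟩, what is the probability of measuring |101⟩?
0.07964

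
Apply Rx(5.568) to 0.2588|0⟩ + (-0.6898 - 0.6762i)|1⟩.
(-0.4791 + 0.2414i)|0⟩ + (0.6462 + 0.5428i)|1⟩

Rx(5.568) = [[cos(θ/2), −i·sin(θ/2)], [−i·sin(θ/2), cos(θ/2)]]; θ = 5.568, cos(θ/2) ≈ -0.936742, sin(θ/2) ≈ 0.35002.
With a = amp(|0⟩) = 0.2588 and b = amp(|1⟩) = (-0.6898 - 0.6762i):
new amp(|0⟩) = (-0.936742)·a + (-0.35002i)·b = (-0.4791 + 0.2414i)
new amp(|1⟩) = (-0.35002i)·a + (-0.936742)·b = (0.6462 + 0.5428i)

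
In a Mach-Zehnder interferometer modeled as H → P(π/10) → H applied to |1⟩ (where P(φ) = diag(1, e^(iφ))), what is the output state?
(0.02447 - 0.1545i)|0⟩ + (0.9755 + 0.1545i)|1⟩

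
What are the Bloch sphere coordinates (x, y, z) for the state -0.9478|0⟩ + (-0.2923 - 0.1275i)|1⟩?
(0.5541, 0.2417, 0.7966)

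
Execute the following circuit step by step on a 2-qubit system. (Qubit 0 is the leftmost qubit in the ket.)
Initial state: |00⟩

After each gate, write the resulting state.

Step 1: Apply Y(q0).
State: i|10⟩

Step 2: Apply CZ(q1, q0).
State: i|10⟩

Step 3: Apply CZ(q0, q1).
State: i|10⟩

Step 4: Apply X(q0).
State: i|00⟩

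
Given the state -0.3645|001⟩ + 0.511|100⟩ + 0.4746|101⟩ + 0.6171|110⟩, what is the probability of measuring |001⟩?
0.1329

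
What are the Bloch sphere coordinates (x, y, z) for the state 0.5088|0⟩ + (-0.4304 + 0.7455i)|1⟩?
(-0.438, 0.7586, -0.4821)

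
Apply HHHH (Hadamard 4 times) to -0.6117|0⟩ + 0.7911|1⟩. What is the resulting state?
-0.6117|0⟩ + 0.7911|1⟩

H² = I, so an even number of Hadamards cancels: H^4 = I and the state is unchanged.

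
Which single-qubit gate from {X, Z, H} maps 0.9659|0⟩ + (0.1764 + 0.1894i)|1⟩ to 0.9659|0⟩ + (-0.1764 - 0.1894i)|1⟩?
Z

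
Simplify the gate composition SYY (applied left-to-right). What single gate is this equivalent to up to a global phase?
S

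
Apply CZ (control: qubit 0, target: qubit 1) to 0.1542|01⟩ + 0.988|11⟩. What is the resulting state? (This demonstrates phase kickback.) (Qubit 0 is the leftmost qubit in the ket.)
0.1542|01⟩ - 0.988|11⟩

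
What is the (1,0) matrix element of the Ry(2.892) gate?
0.9922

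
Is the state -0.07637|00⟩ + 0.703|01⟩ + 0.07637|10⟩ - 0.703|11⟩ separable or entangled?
Separable

Writing the state as a|00⟩ + b|01⟩ + c|10⟩ + d|11⟩, it is a product state iff ad − bc = 0.
Here (a, b, c, d) = (-0.07637, 0.703, 0.07637, -0.703): ad − bc = (-0.07637)(-0.703) − (0.703)(0.07637) = 0, so the state is separable.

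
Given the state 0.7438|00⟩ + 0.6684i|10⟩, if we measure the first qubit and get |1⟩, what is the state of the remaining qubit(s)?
i|0⟩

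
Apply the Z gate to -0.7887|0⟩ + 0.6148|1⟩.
-0.7887|0⟩ - 0.6148|1⟩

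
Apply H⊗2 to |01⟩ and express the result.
1/2|00⟩ - 1/2|01⟩ + 1/2|10⟩ - 1/2|11⟩

H⊗2 gives amp(|y⟩) = (1/2) Σ_x (−1)^(x·y) amp(|x⟩), where x·y is the number of positions in which both x and y have a 1.
|00⟩: (1)/2 = 1/2
|01⟩: (-1)/2 = -1/2
|10⟩: (1)/2 = 1/2
|11⟩: (-1)/2 = -1/2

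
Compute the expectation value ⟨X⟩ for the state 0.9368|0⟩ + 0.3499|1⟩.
0.6556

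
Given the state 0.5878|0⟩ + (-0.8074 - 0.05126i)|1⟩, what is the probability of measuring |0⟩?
0.3455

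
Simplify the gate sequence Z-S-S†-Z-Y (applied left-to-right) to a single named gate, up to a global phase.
Y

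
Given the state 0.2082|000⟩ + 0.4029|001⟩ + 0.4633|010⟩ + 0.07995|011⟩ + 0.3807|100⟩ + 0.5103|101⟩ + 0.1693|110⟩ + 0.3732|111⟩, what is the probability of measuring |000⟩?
0.04335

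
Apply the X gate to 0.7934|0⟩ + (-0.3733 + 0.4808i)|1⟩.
(-0.3733 + 0.4808i)|0⟩ + 0.7934|1⟩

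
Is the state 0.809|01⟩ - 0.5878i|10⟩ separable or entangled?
Entangled

Writing the state as a|00⟩ + b|01⟩ + c|10⟩ + d|11⟩, it is a product state iff ad − bc = 0.
Here (a, b, c, d) = (0, 0.809, -0.5878i, 0): ad − bc = (0)(0) − (0.809)(-0.5878i) = 0.4755i ≠ 0, so the state is entangled.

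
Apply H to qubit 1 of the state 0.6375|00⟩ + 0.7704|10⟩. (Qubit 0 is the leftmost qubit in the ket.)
0.4508|00⟩ + 0.4508|01⟩ + 0.5448|10⟩ + 0.5448|11⟩

H on qubit 1 mixes each pair of kets that differ only in qubit 1: amplitudes (a, b) of (|…0…⟩, |…1…⟩) become ((a + b)/√2, (a − b)/√2). Kets absent from the input have amplitude 0.
(|00⟩, |01⟩): (a, b) = (0.6375, 0) → (0.4508, 0.4508)
(|10⟩, |11⟩): (a, b) = (0.7704, 0) → (0.5448, 0.5448)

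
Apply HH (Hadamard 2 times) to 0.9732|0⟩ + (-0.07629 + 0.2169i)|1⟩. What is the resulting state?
0.9732|0⟩ + (-0.07629 + 0.2169i)|1⟩

H² = I, so an even number of Hadamards cancels: H^2 = I and the state is unchanged.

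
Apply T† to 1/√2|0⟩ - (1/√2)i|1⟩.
1/√2|0⟩ + (-1/2 - (1/2)i)|1⟩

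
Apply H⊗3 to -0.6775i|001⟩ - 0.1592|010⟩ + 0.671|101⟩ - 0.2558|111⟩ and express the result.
(0.09051 - 0.2395i)|000⟩ + (-0.2031 + 0.2395i)|001⟩ + (0.384 - 0.2395i)|010⟩ + (-0.2714 + 0.2395i)|011⟩ + (-0.2031 - 0.2395i)|100⟩ + (0.09051 + 0.2395i)|101⟩ + (-0.2714 - 0.2395i)|110⟩ + (0.384 + 0.2395i)|111⟩

H⊗3 gives amp(|y⟩) = (1/2√2) Σ_x (−1)^(x·y) amp(|x⟩), where x·y is the number of positions in which both x and y have a 1.
|000⟩: (-0.6775i - 0.1592 + 0.671 - 0.2558)/(2√2) = (0.09051 - 0.2395i)
|001⟩: (0.6775i - 0.1592 - 0.671 + 0.2558)/(2√2) = (-0.2031 + 0.2395i)
|010⟩: (-0.6775i + 0.1592 + 0.671 + 0.2558)/(2√2) = (0.384 - 0.2395i)
|011⟩: (0.6775i + 0.1592 - 0.671 - 0.2558)/(2√2) = (-0.2714 + 0.2395i)
|100⟩: (-0.6775i - 0.1592 - 0.671 + 0.2558)/(2√2) = (-0.2031 - 0.2395i)
|101⟩: (0.6775i - 0.1592 + 0.671 - 0.2558)/(2√2) = (0.09051 + 0.2395i)
|110⟩: (-0.6775i + 0.1592 - 0.671 - 0.2558)/(2√2) = (-0.2714 - 0.2395i)
|111⟩: (0.6775i + 0.1592 + 0.671 + 0.2558)/(2√2) = (0.384 + 0.2395i)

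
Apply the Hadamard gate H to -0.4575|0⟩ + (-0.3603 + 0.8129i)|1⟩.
(-0.5783 + 0.5748i)|0⟩ + (-0.06873 - 0.5748i)|1⟩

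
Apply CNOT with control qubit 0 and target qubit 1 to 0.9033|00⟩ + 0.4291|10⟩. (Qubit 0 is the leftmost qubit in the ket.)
0.9033|00⟩ + 0.4291|11⟩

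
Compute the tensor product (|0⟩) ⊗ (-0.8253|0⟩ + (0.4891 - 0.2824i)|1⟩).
-0.8253|00⟩ + (0.4891 - 0.2824i)|01⟩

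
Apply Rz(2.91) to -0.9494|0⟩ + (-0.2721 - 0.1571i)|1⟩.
(-0.1097 + 0.943i)|0⟩ + (0.1246 - 0.2884i)|1⟩

Rz(2.91) = [[e^(−iθ/2), 0], [0, e^(iθ/2)]] with e^(±iθ/2) = cos(θ/2) ± i·sin(θ/2); θ = 2.91, cos(θ/2) ≈ 0.115538, sin(θ/2) ≈ 0.993303.
With a = amp(|0⟩) = -0.9494 and b = amp(|1⟩) = (-0.2721 - 0.1571i):
new amp(|0⟩) = (0.115538 - 0.993303i)·a = (-0.1097 + 0.943i)
new amp(|1⟩) = (0.115538 + 0.993303i)·b = (0.1246 - 0.2884i)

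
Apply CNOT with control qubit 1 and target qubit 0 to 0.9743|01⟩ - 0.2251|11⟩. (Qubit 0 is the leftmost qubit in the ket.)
-0.2251|01⟩ + 0.9743|11⟩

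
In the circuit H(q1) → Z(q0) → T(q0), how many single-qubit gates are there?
3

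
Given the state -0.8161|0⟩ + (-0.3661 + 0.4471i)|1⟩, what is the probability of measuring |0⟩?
0.666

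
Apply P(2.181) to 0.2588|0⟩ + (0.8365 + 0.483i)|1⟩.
0.2588|0⟩ + (-0.8752 + 0.4088i)|1⟩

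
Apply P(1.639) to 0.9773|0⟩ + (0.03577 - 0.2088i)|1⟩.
0.9773|0⟩ + (0.2059 + 0.04992i)|1⟩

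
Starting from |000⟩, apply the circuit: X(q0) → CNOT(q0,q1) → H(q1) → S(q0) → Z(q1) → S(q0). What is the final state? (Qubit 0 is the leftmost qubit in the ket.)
-1/√2|100⟩ - 1/√2|110⟩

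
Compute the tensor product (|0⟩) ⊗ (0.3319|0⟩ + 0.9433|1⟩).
0.3319|00⟩ + 0.9433|01⟩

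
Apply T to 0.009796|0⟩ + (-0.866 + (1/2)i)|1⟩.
0.009796|0⟩ + (-0.9659 - 0.2588i)|1⟩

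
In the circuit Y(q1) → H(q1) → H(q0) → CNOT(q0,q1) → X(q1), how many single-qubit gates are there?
4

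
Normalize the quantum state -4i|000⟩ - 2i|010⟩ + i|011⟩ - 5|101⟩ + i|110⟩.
-0.5835i|000⟩ - 0.2917i|010⟩ + 0.1459i|011⟩ - 0.7293|101⟩ + 0.1459i|110⟩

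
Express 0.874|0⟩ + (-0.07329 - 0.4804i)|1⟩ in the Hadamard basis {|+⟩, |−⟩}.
(0.5662 - 0.3397i)|+⟩ + (0.6698 + 0.3397i)|−⟩

With |ψ⟩ = α|0⟩ + β|1⟩, the Hadamard-basis coefficients are ⟨+|ψ⟩ = (α + β)/√2 and ⟨−|ψ⟩ = (α − β)/√2.
Here α = 0.874, β = (-0.07329 - 0.4804i): (α + β)/√2 = (0.5662 - 0.3397i), (α − β)/√2 = (0.6698 + 0.3397i).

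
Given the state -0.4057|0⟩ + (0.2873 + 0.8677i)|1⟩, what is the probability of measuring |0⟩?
0.1646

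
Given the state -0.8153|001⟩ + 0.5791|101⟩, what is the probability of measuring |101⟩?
0.3354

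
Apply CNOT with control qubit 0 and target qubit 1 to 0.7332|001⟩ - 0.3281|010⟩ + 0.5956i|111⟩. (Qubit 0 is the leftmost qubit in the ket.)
0.7332|001⟩ - 0.3281|010⟩ + 0.5956i|101⟩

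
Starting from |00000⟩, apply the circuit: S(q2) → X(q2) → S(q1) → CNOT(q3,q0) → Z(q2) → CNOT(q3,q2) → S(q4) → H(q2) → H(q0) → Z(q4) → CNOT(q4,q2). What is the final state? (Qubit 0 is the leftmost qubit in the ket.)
-1/2|00000⟩ + 1/2|00100⟩ - 1/2|10000⟩ + 1/2|10100⟩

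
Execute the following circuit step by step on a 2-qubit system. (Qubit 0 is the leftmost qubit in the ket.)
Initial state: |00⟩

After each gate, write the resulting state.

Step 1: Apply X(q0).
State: |10⟩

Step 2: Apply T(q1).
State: |10⟩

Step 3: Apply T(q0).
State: (1/√2 + (1/√2)i)|10⟩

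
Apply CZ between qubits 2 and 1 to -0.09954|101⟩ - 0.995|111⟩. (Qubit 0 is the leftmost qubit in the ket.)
-0.09954|101⟩ + 0.995|111⟩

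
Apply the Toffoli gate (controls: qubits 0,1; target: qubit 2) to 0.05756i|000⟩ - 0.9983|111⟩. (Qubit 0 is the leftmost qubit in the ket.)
0.05756i|000⟩ - 0.9983|110⟩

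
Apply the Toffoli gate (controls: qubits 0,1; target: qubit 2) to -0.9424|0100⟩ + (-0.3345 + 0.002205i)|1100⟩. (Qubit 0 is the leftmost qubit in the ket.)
-0.9424|0100⟩ + (-0.3345 + 0.002205i)|1110⟩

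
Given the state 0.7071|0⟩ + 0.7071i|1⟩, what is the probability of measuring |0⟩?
0.5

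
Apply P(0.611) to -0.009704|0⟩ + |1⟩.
-0.009704|0⟩ + (0.8191 + 0.5737i)|1⟩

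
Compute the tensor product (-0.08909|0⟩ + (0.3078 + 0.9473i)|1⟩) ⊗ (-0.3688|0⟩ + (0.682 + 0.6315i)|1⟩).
0.03286|00⟩ + (-0.06076 - 0.05626i)|01⟩ + (-0.1135 - 0.3494i)|10⟩ + (-0.3883 + 0.8404i)|11⟩

amp(|b₁b₂…⟩) = product of the factor amplitudes for bits b₁, b₂, …; only kets whose every factor amplitude is nonzero survive.
|00⟩: (-0.08909)(-0.3688) = 0.03286
|01⟩: (-0.08909)(0.682 + 0.6315i) = (-0.06076 - 0.05626i)
|10⟩: (0.3078 + 0.9473i)(-0.3688) = (-0.1135 - 0.3494i)
|11⟩: (0.3078 + 0.9473i)(0.682 + 0.6315i) = (-0.3883 + 0.8404i)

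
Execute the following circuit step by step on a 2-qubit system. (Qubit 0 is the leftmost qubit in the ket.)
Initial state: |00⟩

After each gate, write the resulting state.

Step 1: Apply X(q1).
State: |01⟩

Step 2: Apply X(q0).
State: |11⟩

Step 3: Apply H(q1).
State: 1/√2|10⟩ - 1/√2|11⟩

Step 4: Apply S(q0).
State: (1/√2)i|10⟩ - (1/√2)i|11⟩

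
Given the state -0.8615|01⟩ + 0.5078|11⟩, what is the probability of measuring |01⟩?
0.7422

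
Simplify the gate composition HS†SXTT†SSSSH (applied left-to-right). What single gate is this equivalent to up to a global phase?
Z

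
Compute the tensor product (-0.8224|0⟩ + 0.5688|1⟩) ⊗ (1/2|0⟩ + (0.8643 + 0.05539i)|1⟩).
-0.4112|00⟩ + (-0.7108 - 0.04555i)|01⟩ + 0.2844|10⟩ + (0.4916 + 0.03151i)|11⟩

amp(|b₁b₂…⟩) = product of the factor amplitudes for bits b₁, b₂, …; only kets whose every factor amplitude is nonzero survive.
|00⟩: (-0.8224)(1/2) = -0.4112
|01⟩: (-0.8224)(0.8643 + 0.05539i) = (-0.7108 - 0.04555i)
|10⟩: (0.5688)(1/2) = 0.2844
|11⟩: (0.5688)(0.8643 + 0.05539i) = (0.4916 + 0.03151i)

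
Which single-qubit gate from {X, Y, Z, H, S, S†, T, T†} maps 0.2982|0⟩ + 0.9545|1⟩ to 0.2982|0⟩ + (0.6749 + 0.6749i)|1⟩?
T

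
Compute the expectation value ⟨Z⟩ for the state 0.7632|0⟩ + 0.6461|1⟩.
0.165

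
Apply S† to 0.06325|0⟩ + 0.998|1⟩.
0.06325|0⟩ - 0.998i|1⟩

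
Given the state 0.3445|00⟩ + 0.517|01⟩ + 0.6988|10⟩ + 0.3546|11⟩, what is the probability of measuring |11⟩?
0.1257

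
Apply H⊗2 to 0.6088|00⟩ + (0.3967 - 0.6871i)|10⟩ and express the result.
(0.5028 - 0.3436i)|00⟩ + (0.5028 - 0.3436i)|01⟩ + (0.1061 + 0.3436i)|10⟩ + (0.1061 + 0.3436i)|11⟩

H⊗2 gives amp(|y⟩) = (1/2) Σ_x (−1)^(x·y) amp(|x⟩), where x·y is the number of positions in which both x and y have a 1.
|00⟩: (0.6088 + (0.3967 - 0.6871i))/2 = (0.5028 - 0.3436i)
|01⟩: (0.6088 + (0.3967 - 0.6871i))/2 = (0.5028 - 0.3436i)
|10⟩: (0.6088 - (0.3967 - 0.6871i))/2 = (0.1061 + 0.3436i)
|11⟩: (0.6088 - (0.3967 - 0.6871i))/2 = (0.1061 + 0.3436i)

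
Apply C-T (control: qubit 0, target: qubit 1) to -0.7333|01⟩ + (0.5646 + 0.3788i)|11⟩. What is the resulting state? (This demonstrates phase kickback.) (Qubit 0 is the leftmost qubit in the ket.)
-0.7333|01⟩ + (0.1314 + 0.6671i)|11⟩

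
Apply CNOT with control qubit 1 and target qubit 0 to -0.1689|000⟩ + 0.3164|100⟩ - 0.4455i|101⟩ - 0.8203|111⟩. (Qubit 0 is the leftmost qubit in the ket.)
-0.1689|000⟩ - 0.8203|011⟩ + 0.3164|100⟩ - 0.4455i|101⟩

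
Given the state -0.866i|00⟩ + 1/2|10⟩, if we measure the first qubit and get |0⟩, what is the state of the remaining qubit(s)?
-i|0⟩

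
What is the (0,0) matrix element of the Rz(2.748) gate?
(0.1955 - 0.9807i)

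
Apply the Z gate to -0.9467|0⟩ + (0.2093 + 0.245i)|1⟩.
-0.9467|0⟩ + (-0.2093 - 0.245i)|1⟩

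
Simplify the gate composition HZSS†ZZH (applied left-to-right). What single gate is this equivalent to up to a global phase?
X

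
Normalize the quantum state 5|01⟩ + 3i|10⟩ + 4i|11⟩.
1/√2|01⟩ + 0.4243i|10⟩ + 0.5657i|11⟩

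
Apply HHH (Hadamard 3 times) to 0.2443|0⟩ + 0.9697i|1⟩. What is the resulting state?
(0.1727 + 0.6857i)|0⟩ + (0.1727 - 0.6857i)|1⟩

H² = I, so H^3 = H: a single Hadamard. With (a, b) = (0.2443, 0.9697i), H gives ((a + b)/√2, (a − b)/√2) = ((0.1727 + 0.6857i), (0.1727 - 0.6857i)).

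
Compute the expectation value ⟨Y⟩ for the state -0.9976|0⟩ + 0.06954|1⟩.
0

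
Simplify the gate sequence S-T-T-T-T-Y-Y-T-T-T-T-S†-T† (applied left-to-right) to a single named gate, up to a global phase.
T†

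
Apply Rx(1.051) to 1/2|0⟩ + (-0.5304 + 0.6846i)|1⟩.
(0.776 + 0.2661i)|0⟩ + (-0.4588 + 0.3414i)|1⟩

Rx(1.051) = [[cos(θ/2), −i·sin(θ/2)], [−i·sin(θ/2), cos(θ/2)]]; θ = 1.051, cos(θ/2) ≈ 0.865073, sin(θ/2) ≈ 0.501646.
With a = amp(|0⟩) = 1/2 and b = amp(|1⟩) = (-0.5304 + 0.6846i):
new amp(|0⟩) = (0.865073)·a + (-0.501646i)·b = (0.776 + 0.2661i)
new amp(|1⟩) = (-0.501646i)·a + (0.865073)·b = (-0.4588 + 0.3414i)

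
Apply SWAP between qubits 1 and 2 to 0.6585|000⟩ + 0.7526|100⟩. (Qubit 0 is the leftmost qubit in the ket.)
0.6585|000⟩ + 0.7526|100⟩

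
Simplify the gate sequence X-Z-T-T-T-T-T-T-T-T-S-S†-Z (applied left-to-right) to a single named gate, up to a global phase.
X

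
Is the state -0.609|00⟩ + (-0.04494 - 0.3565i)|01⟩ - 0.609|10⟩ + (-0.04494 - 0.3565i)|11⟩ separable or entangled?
Separable

Writing the state as a|00⟩ + b|01⟩ + c|10⟩ + d|11⟩, it is a product state iff ad − bc = 0.
Here (a, b, c, d) = (-0.609, (-0.04494 - 0.3565i), -0.609, (-0.04494 - 0.3565i)): ad − bc = (-0.609)(-0.04494 - 0.3565i) − (-0.04494 - 0.3565i)(-0.609) = 0, so the state is separable.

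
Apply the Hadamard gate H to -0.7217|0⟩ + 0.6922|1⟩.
-0.02086|0⟩ - 0.9998|1⟩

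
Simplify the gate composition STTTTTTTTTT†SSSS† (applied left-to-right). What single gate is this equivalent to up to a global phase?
S†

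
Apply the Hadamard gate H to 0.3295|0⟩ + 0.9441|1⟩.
0.9006|0⟩ - 0.4346|1⟩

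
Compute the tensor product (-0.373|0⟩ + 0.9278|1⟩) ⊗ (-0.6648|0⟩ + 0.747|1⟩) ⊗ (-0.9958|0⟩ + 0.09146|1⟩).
-0.2469|000⟩ + 0.02268|001⟩ + 0.2775|010⟩ - 0.02548|011⟩ + 0.6142|100⟩ - 0.05641|101⟩ - 0.6902|110⟩ + 0.06339|111⟩

amp(|b₁b₂…⟩) = product of the factor amplitudes for bits b₁, b₂, …; only kets whose every factor amplitude is nonzero survive.
|000⟩: (-0.373)(-0.6648)(-0.9958) = -0.2469
|001⟩: (-0.373)(-0.6648)(0.09146) = 0.02268
|010⟩: (-0.373)(0.747)(-0.9958) = 0.2775
|011⟩: (-0.373)(0.747)(0.09146) = -0.02548
|100⟩: (0.9278)(-0.6648)(-0.9958) = 0.6142
|101⟩: (0.9278)(-0.6648)(0.09146) = -0.05641
|110⟩: (0.9278)(0.747)(-0.9958) = -0.6902
|111⟩: (0.9278)(0.747)(0.09146) = 0.06339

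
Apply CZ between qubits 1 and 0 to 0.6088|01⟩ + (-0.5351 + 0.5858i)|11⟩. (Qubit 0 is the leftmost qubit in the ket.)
0.6088|01⟩ + (0.5351 - 0.5858i)|11⟩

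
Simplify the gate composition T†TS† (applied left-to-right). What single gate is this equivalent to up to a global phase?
S†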